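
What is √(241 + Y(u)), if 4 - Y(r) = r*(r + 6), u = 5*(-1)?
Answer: 5*√10 ≈ 15.811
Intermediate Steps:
u = -5
Y(r) = 4 - r*(6 + r) (Y(r) = 4 - r*(r + 6) = 4 - r*(6 + r))
√(241 + Y(u)) = √(241 + (4 - 1*(-5)² - 6*(-5))) = √(241 + (4 - 1*25 + 30)) = √(241 + (4 - 25 + 30)) = √(241 + 9) = √250 = 5*√10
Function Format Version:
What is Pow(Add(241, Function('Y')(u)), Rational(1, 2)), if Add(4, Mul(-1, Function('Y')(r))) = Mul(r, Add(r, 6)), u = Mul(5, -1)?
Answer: Mul(5, Pow(10, Rational(1, 2))) ≈ 15.811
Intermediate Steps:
u = -5
Function('Y')(r) = Add(4, Mul(-1, r, Add(6, r))) (Function('Y')(r) = Add(4, Mul(-1, Mul(r, Add(r, 6)))) = Add(4, Mul(-1, Mul(r, Add(6, r)))) = Add(4, Mul(-1, r, Add(6, r))))
Pow(Add(241, Function('Y')(u)), Rational(1, 2)) = Pow(Add(241, Add(4, Mul(-1, Pow(-5, 2)), Mul(-6, -5))), Rational(1, 2)) = Pow(Add(241, Add(4, Mul(-1, 25), 30)), Rational(1, 2)) = Pow(Add(241, Add(4, -25, 30)), Rational(1, 2)) = Pow(Add(241, 9), Rational(1, 2)) = Pow(250, Rational(1, 2)) = Mul(5, Pow(10, Rational(1, 2)))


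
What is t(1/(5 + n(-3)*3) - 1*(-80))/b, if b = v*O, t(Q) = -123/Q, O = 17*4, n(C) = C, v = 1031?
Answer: -123/5591113 ≈ -2.1999e-5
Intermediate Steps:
O = 68
b = 70108 (b = 1031*68 = 70108)
t(1/(5 + n(-3)*3) - 1*(-80))/b = -123/(1/(5 - 3*3) - 1*(-80))/70108 = -123/(1/(5 - 9) + 80)*(1/70108) = -123/(1/(-4) + 80)*(1/70108) = -123/(-1/4 + 80)*(1/70108) = -123/319/4*(1/70108) = -123*4/319*(1/70108) = -492/319*1/70108 = -123/5591113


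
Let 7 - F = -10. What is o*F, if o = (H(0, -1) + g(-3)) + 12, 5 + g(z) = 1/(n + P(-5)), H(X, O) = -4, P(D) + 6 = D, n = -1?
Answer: 595/12 ≈ 49.583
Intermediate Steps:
P(D) = -6 + D
F = 17 (F = 7 - 1*(-10) = 7 + 10 = 17)
g(z) = -61/12 (g(z) = -5 + 1/(-1 + (-6 - 5)) = -5 + 1/(-1 - 11) = -5 + 1/(-12) = -5 - 1/12 = -61/12)
o = 35/12 (o = (-4 - 61/12) + 12 = -109/12 + 12 = 35/12 ≈ 2.9167)
o*F = (35/12)*17 = 595/12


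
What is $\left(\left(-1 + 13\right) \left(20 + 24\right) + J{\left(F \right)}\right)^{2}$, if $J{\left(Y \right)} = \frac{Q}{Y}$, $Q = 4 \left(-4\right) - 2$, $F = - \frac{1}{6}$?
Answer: $404496$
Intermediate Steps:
$F = - \frac{1}{6}$ ($F = \left(-1\right) \frac{1}{6} = - \frac{1}{6} \approx -0.16667$)
$Q = -18$ ($Q = -16 - 2 = -18$)
$J{\left(Y \right)} = - \frac{18}{Y}$
$\left(\left(-1 + 13\right) \left(20 + 24\right) + J{\left(F \right)}\right)^{2} = \left(\left(-1 + 13\right) \left(20 + 24\right) - \frac{18}{- \frac{1}{6}}\right)^{2} = \left(12 \cdot 44 - -108\right)^{2} = \left(528 + 108\right)^{2} = 636^{2} = 404496$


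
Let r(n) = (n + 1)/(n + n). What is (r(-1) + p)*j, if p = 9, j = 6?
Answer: 54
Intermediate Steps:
r(n) = (1 + n)/(2*n) (r(n) = (1 + n)/((2*n)) = (1 + n)*(1/(2*n)) = (1 + n)/(2*n))
(r(-1) + p)*j = ((1/2)*(1 - 1)/(-1) + 9)*6 = ((1/2)*(-1)*0 + 9)*6 = (0 + 9)*6 = 9*6 = 54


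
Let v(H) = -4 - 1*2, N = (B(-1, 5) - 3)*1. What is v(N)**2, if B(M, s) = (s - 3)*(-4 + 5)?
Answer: 36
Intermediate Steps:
B(M, s) = -3 + s (B(M, s) = (-3 + s)*1 = -3 + s)
N = -1 (N = ((-3 + 5) - 3)*1 = (2 - 3)*1 = -1*1 = -1)
v(H) = -6 (v(H) = -4 - 2 = -6)
v(N)**2 = (-6)**2 = 36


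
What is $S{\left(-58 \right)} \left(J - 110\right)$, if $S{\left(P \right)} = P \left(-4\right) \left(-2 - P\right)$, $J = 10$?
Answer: $-1299200$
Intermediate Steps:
$S{\left(P \right)} = - 4 P \left(-2 - P\right)$
$S{\left(-58 \right)} \left(J - 110\right) = 4 \left(-58\right) \left(2 - 58\right) \left(10 - 110\right) = 4 \left(-58\right) \left(-56\right) \left(10 - 110\right) = 12992 \left(-100\right) = -1299200$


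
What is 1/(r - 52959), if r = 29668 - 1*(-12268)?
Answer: -1/11023 ≈ -9.0719e-5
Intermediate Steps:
r = 41936 (r = 29668 + 12268 = 41936)
1/(r - 52959) = 1/(41936 - 52959) = 1/(-11023) = -1/11023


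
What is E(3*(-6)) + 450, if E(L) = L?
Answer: 432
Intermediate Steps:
E(3*(-6)) + 450 = 3*(-6) + 450 = -18 + 450 = 432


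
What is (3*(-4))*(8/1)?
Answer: -96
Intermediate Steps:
(3*(-4))*(8/1) = -96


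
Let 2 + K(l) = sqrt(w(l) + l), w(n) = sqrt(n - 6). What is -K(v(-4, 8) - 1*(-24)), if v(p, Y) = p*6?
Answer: 2 - 6**(1/4)*sqrt(I) ≈ 0.89332 - 1.1067*I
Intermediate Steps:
v(p, Y) = 6*p
w(n) = sqrt(-6 + n)
K(l) = -2 + sqrt(l + sqrt(-6 + l)) (K(l) = -2 + sqrt(sqrt(-6 + l) + l) = -2 + sqrt(l + sqrt(-6 + l)))
-K(v(-4, 8) - 1*(-24)) = -(-2 + sqrt((6*(-4) - 1*(-24)) + sqrt(-6 + (6*(-4) - 1*(-24))))) = -(-2 + sqrt((-24 + 24) + sqrt(-6 + (-24 + 24)))) = -(-2 + sqrt(0 + sqrt(-6 + 0))) = -(-2 + sqrt(0 + sqrt(-6))) = -(-2 + sqrt(0 + I*sqrt(6))) = -(-2 + sqrt(I*sqrt(6))) = -(-2 + 6**(1/4)*sqrt(I)) = 2 - 6**(1/4)*sqrt(I)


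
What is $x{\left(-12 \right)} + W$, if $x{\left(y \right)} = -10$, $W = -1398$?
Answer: $-1408$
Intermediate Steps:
$x{\left(-12 \right)} + W = -10 - 1398 = -1408$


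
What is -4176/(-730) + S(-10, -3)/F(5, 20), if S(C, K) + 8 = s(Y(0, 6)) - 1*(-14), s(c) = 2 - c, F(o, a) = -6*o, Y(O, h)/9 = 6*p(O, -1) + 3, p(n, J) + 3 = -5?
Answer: -17621/2190 ≈ -8.0461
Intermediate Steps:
p(n, J) = -8 (p(n, J) = -3 - 5 = -8)
Y(O, h) = -405 (Y(O, h) = 9*(6*(-8) + 3) = 9*(-48 + 3) = 9*(-45) = -405)
S(C, K) = 413 (S(C, K) = -8 + ((2 - 1*(-405)) - 1*(-14)) = -8 + ((2 + 405) + 14) = -8 + (407 + 14) = -8 + 421 = 413)
-4176/(-730) + S(-10, -3)/F(5, 20) = -4176/(-730) + 413/((-6*5)) = -4176*(-1/730) + 413/(-30) = 2088/365 + 413*(-1/30) = 2088/365 - 413/30 = -17621/2190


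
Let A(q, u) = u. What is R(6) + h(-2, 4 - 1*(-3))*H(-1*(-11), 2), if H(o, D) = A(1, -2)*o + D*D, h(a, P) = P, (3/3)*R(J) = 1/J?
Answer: -755/6 ≈ -125.83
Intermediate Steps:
R(J) = 1/J
H(o, D) = D² - 2*o (H(o, D) = -2*o + D*D = -2*o + D² = D² - 2*o)
R(6) + h(-2, 4 - 1*(-3))*H(-1*(-11), 2) = 1/6 + (4 - 1*(-3))*(2² - (-2)*(-11)) = ⅙ + (4 + 3)*(4 - 2*11) = ⅙ + 7*(4 - 22) = ⅙ + 7*(-18) = ⅙ - 126 = -755/6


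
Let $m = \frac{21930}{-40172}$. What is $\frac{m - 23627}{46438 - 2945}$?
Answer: $- \frac{474582887}{873600398} \approx -0.54325$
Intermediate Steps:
$m = - \frac{10965}{20086}$ ($m = 21930 \left(- \frac{1}{40172}\right) = - \frac{10965}{20086} \approx -0.5459$)
$\frac{m - 23627}{46438 - 2945} = \frac{- \frac{10965}{20086} - 23627}{46438 - 2945} = - \frac{474582887}{20086 \cdot 43493} = \left(- \frac{474582887}{20086}\right) \frac{1}{43493} = - \frac{474582887}{873600398}$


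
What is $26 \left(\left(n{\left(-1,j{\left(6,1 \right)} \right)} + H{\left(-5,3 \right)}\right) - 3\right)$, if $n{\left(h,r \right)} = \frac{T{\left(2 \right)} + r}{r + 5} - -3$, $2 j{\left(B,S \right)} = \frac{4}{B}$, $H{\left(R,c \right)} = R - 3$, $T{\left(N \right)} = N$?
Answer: $- \frac{1573}{8} \approx -196.63$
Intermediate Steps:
$H{\left(R,c \right)} = -3 + R$
$j{\left(B,S \right)} = \frac{2}{B}$ ($j{\left(B,S \right)} = \frac{4 \frac{1}{B}}{2} = \frac{2}{B}$)
$n{\left(h,r \right)} = 3 + \frac{2 + r}{5 + r}$ ($n{\left(h,r \right)} = \frac{2 + r}{r + 5} - -3 = \frac{2 + r}{5 + r} + 3 = 3 + \frac{2 + r}{5 + r}$)
$26 \left(\left(n{\left(-1,j{\left(6,1 \right)} \right)} + H{\left(-5,3 \right)}\right) - 3\right) = 26 \left(\left(\frac{17 + 4 \cdot \frac{2}{6}}{5 + \frac{2}{6}} - 8\right) - 3\right) = 26 \left(\left(\frac{17 + 4 \cdot 2 \cdot \frac{1}{6}}{5 + 2 \cdot \frac{1}{6}} - 8\right) - 3\right) = 26 \left(\left(\frac{17 + 4 \cdot \frac{1}{3}}{5 + \frac{1}{3}} - 8\right) - 3\right) = 26 \left(\left(\frac{17 + \frac{4}{3}}{\frac{16}{3}} - 8\right) - 3\right) = 26 \left(\left(\frac{3}{16} \cdot \frac{55}{3} - 8\right) - 3\right) = 26 \left(\left(\frac{55}{16} - 8\right) - 3\right) = 26 \left(- \frac{73}{16} - 3\right) = 26 \left(- \frac{121}{16}\right) = - \frac{1573}{8}$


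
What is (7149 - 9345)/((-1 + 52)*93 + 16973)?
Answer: -9/89 ≈ -0.10112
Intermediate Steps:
(7149 - 9345)/((-1 + 52)*93 + 16973) = -2196/(51*93 + 16973) = -2196/(4743 + 16973) = -2196/21716 = -2196*1/21716 = -9/89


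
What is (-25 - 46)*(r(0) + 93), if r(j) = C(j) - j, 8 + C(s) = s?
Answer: -6035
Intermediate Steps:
C(s) = -8 + s
r(j) = -8 (r(j) = (-8 + j) - j = -8)
(-25 - 46)*(r(0) + 93) = (-25 - 46)*(-8 + 93) = -71*85 = -6035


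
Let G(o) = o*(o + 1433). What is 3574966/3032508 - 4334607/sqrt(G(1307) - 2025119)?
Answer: 1787483/1516254 - 1444869*sqrt(1556061)/518687 ≈ -3473.7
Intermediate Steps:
G(o) = o*(1433 + o)
3574966/3032508 - 4334607/sqrt(G(1307) - 2025119) = 3574966/3032508 - 4334607/sqrt(1307*(1433 + 1307) - 2025119) = 3574966*(1/3032508) - 4334607/sqrt(1307*2740 - 2025119) = 1787483/1516254 - 4334607/sqrt(3581180 - 2025119) = 1787483/1516254 - 4334607*sqrt(1556061)/1556061 = 1787483/1516254 - 1444869*sqrt(1556061)/518687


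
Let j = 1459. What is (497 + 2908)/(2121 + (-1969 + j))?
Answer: 1135/537 ≈ 2.1136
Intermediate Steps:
(497 + 2908)/(2121 + (-1969 + j)) = (497 + 2908)/(2121 + (-1969 + 1459)) = 3405/(2121 - 510) = 3405/1611 = 3405*(1/1611) = 1135/537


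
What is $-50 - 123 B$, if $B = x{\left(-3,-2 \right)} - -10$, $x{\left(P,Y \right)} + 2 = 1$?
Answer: $-1157$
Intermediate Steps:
$x{\left(P,Y \right)} = -1$ ($x{\left(P,Y \right)} = -2 + 1 = -1$)
$B = 9$ ($B = -1 - -10 = -1 + 10 = 9$)
$-50 - 123 B = -50 - 1107 = -1157$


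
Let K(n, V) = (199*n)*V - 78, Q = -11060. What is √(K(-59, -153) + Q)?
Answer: √1785235 ≈ 1336.1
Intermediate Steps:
K(n, V) = -78 + 199*V*n (K(n, V) = 199*V*n - 78 = -78 + 199*V*n)
√(K(-59, -153) + Q) = √((-78 + 199*(-153)*(-59)) - 11060) = √((-78 + 1796373) - 11060) = √(1796295 - 11060) = √1785235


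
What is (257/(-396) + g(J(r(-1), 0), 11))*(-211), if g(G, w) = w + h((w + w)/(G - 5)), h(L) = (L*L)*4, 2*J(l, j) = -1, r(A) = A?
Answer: -6212473/396 ≈ -15688.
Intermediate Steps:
J(l, j) = -½ (J(l, j) = (½)*(-1) = -½)
h(L) = 4*L² (h(L) = L²*4 = 4*L²)
g(G, w) = w + 16*w²/(-5 + G)² (g(G, w) = w + 4*((w + w)/(G - 5))² = w + 4*((2*w)/(-5 + G))² = w + 4*(2*w/(-5 + G))² = w + 4*(4*w²/(-5 + G)²) = w + 16*w²/(-5 + G)²)
(257/(-396) + g(J(r(-1), 0), 11))*(-211) = (257/(-396) + (11 + 16*11²/(-5 - ½)²))*(-211) = (257*(-1/396) + (11 + 16*121/(-11/2)²))*(-211) = (-257/396 + (11 + 16*121*(4/121)))*(-211) = (-257/396 + (11 + 64))*(-211) = (-257/396 + 75)*(-211) = (29443/396)*(-211) = -6212473/396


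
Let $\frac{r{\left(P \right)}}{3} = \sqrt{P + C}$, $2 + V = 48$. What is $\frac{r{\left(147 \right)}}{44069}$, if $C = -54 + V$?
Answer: $\frac{3 \sqrt{139}}{44069} \approx 0.00080259$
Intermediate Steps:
$V = 46$ ($V = -2 + 48 = 46$)
$C = -8$ ($C = -54 + 46 = -8$)
$r{\left(P \right)} = 3 \sqrt{-8 + P}$ ($r{\left(P \right)} = 3 \sqrt{P - 8} = 3 \sqrt{-8 + P}$)
$\frac{r{\left(147 \right)}}{44069} = \frac{3 \sqrt{-8 + 147}}{44069} = 3 \sqrt{139} \cdot \frac{1}{44069} = \frac{3 \sqrt{139}}{44069}$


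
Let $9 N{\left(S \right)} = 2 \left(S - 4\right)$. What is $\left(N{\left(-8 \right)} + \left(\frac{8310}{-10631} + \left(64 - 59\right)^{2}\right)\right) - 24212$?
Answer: $- \frac{771505969}{31893} \approx -24190.0$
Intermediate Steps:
$N{\left(S \right)} = - \frac{8}{9} + \frac{2 S}{9}$ ($N{\left(S \right)} = \frac{2 \left(S - 4\right)}{9} = \frac{2 \left(-4 + S\right)}{9} = \frac{-8 + 2 S}{9} = - \frac{8}{9} + \frac{2 S}{9}$)
$\left(N{\left(-8 \right)} + \left(\frac{8310}{-10631} + \left(64 - 59\right)^{2}\right)\right) - 24212 = \left(\left(- \frac{8}{9} + \frac{2}{9} \left(-8\right)\right) + \left(\frac{8310}{-10631} + \left(64 - 59\right)^{2}\right)\right) - 24212 = \left(\left(- \frac{8}{9} - \frac{16}{9}\right) + \left(8310 \left(- \frac{1}{10631}\right) + 5^{2}\right)\right) - 24212 = \left(- \frac{8}{3} + \left(- \frac{8310}{10631} + 25\right)\right) - 24212 = \left(- \frac{8}{3} + \frac{257465}{10631}\right) - 24212 = \frac{687347}{31893} - 24212 = - \frac{771505969}{31893}$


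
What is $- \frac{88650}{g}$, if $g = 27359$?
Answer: $- \frac{88650}{27359} \approx -3.2402$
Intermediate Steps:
$- \frac{88650}{g} = - \frac{88650}{27359}$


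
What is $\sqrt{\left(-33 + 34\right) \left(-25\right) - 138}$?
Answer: $i \sqrt{163} \approx 12.767 i$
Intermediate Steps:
$\sqrt{\left(-33 + 34\right) \left(-25\right) - 138} = \sqrt{1 \left(-25\right) - 138} = \sqrt{-25 - 138} = \sqrt{-163} = i \sqrt{163}$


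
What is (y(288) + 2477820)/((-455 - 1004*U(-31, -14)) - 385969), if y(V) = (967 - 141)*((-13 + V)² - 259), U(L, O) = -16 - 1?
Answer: -16182534/92339 ≈ -175.25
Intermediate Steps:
U(L, O) = -17
y(V) = -213934 + 826*(-13 + V)² (y(V) = 826*(-259 + (-13 + V)²) = -213934 + 826*(-13 + V)²)
(y(288) + 2477820)/((-455 - 1004*U(-31, -14)) - 385969) = ((-213934 + 826*(-13 + 288)²) + 2477820)/((-455 - 1004*(-17)) - 385969) = ((-213934 + 826*275²) + 2477820)/((-455 + 17068) - 385969) = ((-213934 + 826*75625) + 2477820)/(16613 - 385969) = ((-213934 + 62466250) + 2477820)/(-369356) = (62252316 + 2477820)*(-1/369356) = 64730136*(-1/369356) = -16182534/92339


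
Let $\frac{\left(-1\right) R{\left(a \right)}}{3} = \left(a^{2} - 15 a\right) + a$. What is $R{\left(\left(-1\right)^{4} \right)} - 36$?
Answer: $3$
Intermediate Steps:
$R{\left(a \right)} = - 3 a^{2} + 42 a$ ($R{\left(a \right)} = - 3 \left(\left(a^{2} - 15 a\right) + a\right) = - 3 \left(a^{2} - 14 a\right) = - 3 a^{2} + 42 a$)
$R{\left(\left(-1\right)^{4} \right)} - 36 = 3 \left(-1\right)^{4} \left(14 - \left(-1\right)^{4}\right) - 36 = 3 \cdot 1 \left(14 - 1\right) - 36 = 3 \cdot 1 \cdot 13 - 36 = 39 - 36 = 3$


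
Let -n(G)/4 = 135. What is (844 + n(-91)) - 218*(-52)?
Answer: 11640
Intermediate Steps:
n(G) = -540 (n(G) = -4*135 = -540)
(844 + n(-91)) - 218*(-52) = (844 - 540) - 218*(-52) = 304 + 11336 = 11640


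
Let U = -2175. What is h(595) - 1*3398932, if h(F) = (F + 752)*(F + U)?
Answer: -5527192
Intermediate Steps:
h(F) = (-2175 + F)*(752 + F) (h(F) = (F + 752)*(F - 2175) = (752 + F)*(-2175 + F) = (-2175 + F)*(752 + F))
h(595) - 1*3398932 = (-1635600 + 595**2 - 1423*595) - 1*3398932 = (-1635600 + 354025 - 846685) - 3398932 = -2128260 - 3398932 = -5527192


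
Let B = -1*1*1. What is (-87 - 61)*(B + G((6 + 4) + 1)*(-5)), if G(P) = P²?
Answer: 89688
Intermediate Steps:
B = -1 (B = -1*1 = -1)
(-87 - 61)*(B + G((6 + 4) + 1)*(-5)) = (-87 - 61)*(-1 + ((6 + 4) + 1)²*(-5)) = -148*(-1 + (10 + 1)²*(-5)) = -148*(-1 + 11²*(-5)) = -148*(-1 + 121*(-5)) = -148*(-1 - 605) = -148*(-606) = 89688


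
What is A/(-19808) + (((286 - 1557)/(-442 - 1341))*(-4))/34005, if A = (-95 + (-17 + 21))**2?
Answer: -502185310987/1200977164320 ≈ -0.41815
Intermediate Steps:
A = 8281 (A = (-95 + 4)**2 = (-91)**2 = 8281)
A/(-19808) + (((286 - 1557)/(-442 - 1341))*(-4))/34005 = 8281/(-19808) + (((286 - 1557)/(-442 - 1341))*(-4))/34005 = 8281*(-1/19808) + (-1271/(-1783)*(-4))*(1/34005) = -8281/19808 + (-1271*(-1/1783)*(-4))*(1/34005) = -8281/19808 + ((1271/1783)*(-4))*(1/34005) = -8281/19808 - 5084/1783*1/34005 = -8281/19808 - 5084/60630915 = -502185310987/1200977164320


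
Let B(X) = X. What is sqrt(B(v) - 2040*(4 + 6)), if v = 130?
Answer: I*sqrt(20270) ≈ 142.37*I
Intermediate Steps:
sqrt(B(v) - 2040*(4 + 6)) = sqrt(130 - 2040*(4 + 6)) = sqrt(130 - 2040*10) = sqrt(130 - 340*60) = sqrt(130 - 20400) = sqrt(-20270) = I*sqrt(20270)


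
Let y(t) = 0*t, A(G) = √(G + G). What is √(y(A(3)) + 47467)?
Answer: √47467 ≈ 217.87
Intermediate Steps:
A(G) = √2*√G (A(G) = √(2*G) = √2*√G)
y(t) = 0
√(y(A(3)) + 47467) = √(0 + 47467) = √47467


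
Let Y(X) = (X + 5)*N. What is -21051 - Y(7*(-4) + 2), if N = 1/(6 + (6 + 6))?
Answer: -126299/6 ≈ -21050.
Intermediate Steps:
N = 1/18 (N = 1/(6 + 12) = 1/18 ≈ 0.055556)
Y(X) = 5/18 + X/18 (Y(X) = (X + 5)*(1/18) = (5 + X)*(1/18) = 5/18 + X/18)
-21051 - Y(7*(-4) + 2) = -21051 - (5/18 + (7*(-4) + 2)/18) = -21051 - (5/18 + (-28 + 2)/18) = -21051 - (5/18 + (1/18)*(-26)) = -21051 - (5/18 - 13/9) = -21051 - 1*(-7/6) = -21051 + 7/6 = -126299/6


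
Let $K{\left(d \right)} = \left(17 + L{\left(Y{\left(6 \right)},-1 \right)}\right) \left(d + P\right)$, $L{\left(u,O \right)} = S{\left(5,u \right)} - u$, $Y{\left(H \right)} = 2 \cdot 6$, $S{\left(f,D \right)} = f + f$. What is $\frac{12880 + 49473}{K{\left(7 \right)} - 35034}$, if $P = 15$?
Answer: $- \frac{62353}{34704} \approx -1.7967$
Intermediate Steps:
$S{\left(f,D \right)} = 2 f$
$Y{\left(H \right)} = 12$
$L{\left(u,O \right)} = 10 - u$ ($L{\left(u,O \right)} = 2 \cdot 5 - u = 10 - u$)
$K{\left(d \right)} = 225 + 15 d$ ($K{\left(d \right)} = \left(17 + \left(10 - 12\right)\right) \left(d + 15\right) = \left(17 + \left(10 - 12\right)\right) \left(15 + d\right) = \left(17 - 2\right) \left(15 + d\right) = 15 \left(15 + d\right) = 225 + 15 d$)
$\frac{12880 + 49473}{K{\left(7 \right)} - 35034} = \frac{12880 + 49473}{\left(225 + 15 \cdot 7\right) - 35034} = \frac{62353}{\left(225 + 105\right) - 35034} = \frac{62353}{330 - 35034} = \frac{62353}{-34704} = 62353 \left(- \frac{1}{34704}\right) = - \frac{62353}{34704}$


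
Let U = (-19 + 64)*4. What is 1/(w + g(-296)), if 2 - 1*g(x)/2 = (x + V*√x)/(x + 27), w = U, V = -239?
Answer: 1644397/307404060 + 64291*I*√74/614808120 ≈ 0.0053493 + 0.00089955*I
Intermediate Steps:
U = 180 (U = 45*4 = 180)
w = 180
g(x) = 4 - 2*(x - 239*√x)/(27 + x) (g(x) = 4 - 2*(x - 239*√x)/(x + 27) = 4 - 2*(x - 239*√x)/(27 + x))
1/(w + g(-296)) = 1/(180 + 2*(54 - 296 + 239*√(-296))/(27 - 296)) = 1/(180 + 2*(54 - 296 + 239*(2*I*√74))/(-269)) = 1/(180 + 2*(-1/269)*(54 - 296 + 478*I*√74)) = 1/(180 + 2*(-1/269)*(-242 + 478*I*√74)) = 1/(180 + (484/269 - 956*I*√74/269)) = 1/(48904/269 - 956*I*√74/269)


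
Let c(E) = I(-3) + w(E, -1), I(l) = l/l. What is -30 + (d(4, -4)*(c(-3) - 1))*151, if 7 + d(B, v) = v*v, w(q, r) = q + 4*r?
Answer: -9543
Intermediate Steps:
I(l) = 1
d(B, v) = -7 + v² (d(B, v) = -7 + v*v = -7 + v²)
c(E) = -3 + E (c(E) = 1 + (E + 4*(-1)) = 1 + (E - 4) = 1 + (-4 + E) = -3 + E)
-30 + (d(4, -4)*(c(-3) - 1))*151 = -30 + ((-7 + (-4)²)*((-3 - 3) - 1))*151 = -30 + ((-7 + 16)*(-6 - 1))*151 = -30 + (9*(-7))*151 = -30 - 63*151 = -30 - 9513 = -9543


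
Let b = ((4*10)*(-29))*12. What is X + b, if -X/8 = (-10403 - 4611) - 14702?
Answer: 223808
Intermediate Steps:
b = -13920 (b = (40*(-29))*12 = -1160*12 = -13920)
X = 237728 (X = -8*((-10403 - 4611) - 14702) = -8*(-15014 - 14702) = -8*(-29716) = 237728)
X + b = 237728 - 13920 = 223808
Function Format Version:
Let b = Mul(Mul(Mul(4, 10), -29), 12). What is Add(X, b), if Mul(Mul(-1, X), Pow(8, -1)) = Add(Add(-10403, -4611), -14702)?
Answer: 223808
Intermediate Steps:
b = -13920 (b = Mul(Mul(40, -29), 12) = Mul(-1160, 12) = -13920)
X = 237728 (X = Mul(-8, Add(Add(-10403, -4611), -14702)) = Mul(-8, Add(-15014, -14702)) = Mul(-8, -29716) = 237728)
Add(X, b) = Add(237728, -13920) = 223808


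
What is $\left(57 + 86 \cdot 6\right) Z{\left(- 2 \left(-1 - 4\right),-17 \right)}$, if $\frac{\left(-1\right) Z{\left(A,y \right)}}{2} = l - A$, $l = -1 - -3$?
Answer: $9168$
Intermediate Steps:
$l = 2$ ($l = -1 + 3 = 2$)
$Z{\left(A,y \right)} = -4 + 2 A$ ($Z{\left(A,y \right)} = - 2 \left(2 - A\right) = -4 + 2 A$)
$\left(57 + 86 \cdot 6\right) Z{\left(- 2 \left(-1 - 4\right),-17 \right)} = \left(57 + 86 \cdot 6\right) \left(-4 + 2 \left(- 2 \left(-1 - 4\right)\right)\right) = \left(57 + 516\right) \left(-4 + 2 \left(\left(-2\right) \left(-5\right)\right)\right) = 573 \left(-4 + 2 \cdot 10\right) = 573 \left(-4 + 20\right) = 573 \cdot 16 = 9168$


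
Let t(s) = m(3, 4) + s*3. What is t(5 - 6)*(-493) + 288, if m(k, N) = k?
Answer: 288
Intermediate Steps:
t(s) = 3 + 3*s (t(s) = 3 + s*3 = 3 + 3*s)
t(5 - 6)*(-493) + 288 = (3 + 3*(5 - 6))*(-493) + 288 = (3 + 3*(-1))*(-493) + 288 = (3 - 3)*(-493) + 288 = 0*(-493) + 288 = 0 + 288 = 288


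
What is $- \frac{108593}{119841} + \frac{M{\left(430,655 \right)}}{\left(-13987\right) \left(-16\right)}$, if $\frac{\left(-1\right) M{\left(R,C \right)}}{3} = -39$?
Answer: $- \frac{24288223259}{26819457072} \approx -0.90562$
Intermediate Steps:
$M{\left(R,C \right)} = 117$ ($M{\left(R,C \right)} = \left(-3\right) \left(-39\right) = 117$)
$- \frac{108593}{119841} + \frac{M{\left(430,655 \right)}}{\left(-13987\right) \left(-16\right)} = - \frac{108593}{119841} + \frac{117}{\left(-13987\right) \left(-16\right)} = \left(-108593\right) \frac{1}{119841} + \frac{117}{223792} = - \frac{108593}{119841} + 117 \cdot \frac{1}{223792} = - \frac{108593}{119841} + \frac{117}{223792} = - \frac{24288223259}{26819457072}$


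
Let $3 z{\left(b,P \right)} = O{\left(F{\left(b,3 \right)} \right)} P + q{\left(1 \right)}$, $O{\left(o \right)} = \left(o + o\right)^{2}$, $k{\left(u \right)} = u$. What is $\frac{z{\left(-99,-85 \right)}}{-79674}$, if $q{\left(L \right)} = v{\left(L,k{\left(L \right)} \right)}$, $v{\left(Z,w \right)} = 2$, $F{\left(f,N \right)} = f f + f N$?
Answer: $\frac{2193631817}{17073} \approx 1.2849 \cdot 10^{5}$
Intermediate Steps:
$F{\left(f,N \right)} = f^{2} + N f$
$O{\left(o \right)} = 4 o^{2}$ ($O{\left(o \right)} = \left(2 o\right)^{2} = 4 o^{2}$)
$q{\left(L \right)} = 2$
$z{\left(b,P \right)} = \frac{2}{3} + \frac{4 P b^{2} \left(3 + b\right)^{2}}{3}$ ($z{\left(b,P \right)} = \frac{4 \left(b \left(3 + b\right)\right)^{2} P + 2}{3} = \frac{4 b^{2} \left(3 + b\right)^{2} P + 2}{3} = \frac{4 P b^{2} \left(3 + b\right)^{2} + 2}{3} = \frac{2 + 4 P b^{2} \left(3 + b\right)^{2}}{3} = \frac{2}{3} + \frac{4 P b^{2} \left(3 + b\right)^{2}}{3}$)
$\frac{z{\left(-99,-85 \right)}}{-79674} = \frac{\frac{2}{3} + \frac{4}{3} \left(-85\right) \left(-99\right)^{2} \left(3 - 99\right)^{2}}{-79674} = \left(\frac{2}{3} + \frac{4}{3} \left(-85\right) 9801 \left(-96\right)^{2}\right) \left(- \frac{1}{79674}\right) = \left(\frac{2}{3} + \frac{4}{3} \left(-85\right) 9801 \cdot 9216\right) \left(- \frac{1}{79674}\right) = \left(\frac{2}{3} - 10236948480\right) \left(- \frac{1}{79674}\right) = \left(- \frac{30710845438}{3}\right) \left(- \frac{1}{79674}\right) = \frac{2193631817}{17073}$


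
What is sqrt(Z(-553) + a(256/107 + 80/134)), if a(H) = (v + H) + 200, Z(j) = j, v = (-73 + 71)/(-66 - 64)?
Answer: 6*I*sqrt(2111073280810)/465985 ≈ 18.708*I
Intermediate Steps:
v = 1/65 (v = -2/(-130) = -2*(-1/130) = 1/65 ≈ 0.015385)
a(H) = 13001/65 + H (a(H) = (1/65 + H) + 200 = 13001/65 + H)
sqrt(Z(-553) + a(256/107 + 80/134)) = sqrt(-553 + (13001/65 + (256/107 + 80/134))) = sqrt(-553 + (13001/65 + (256*(1/107) + 80*(1/134)))) = sqrt(-553 + (13001/65 + (256/107 + 40/67))) = sqrt(-553 + (13001/65 + 21432/7169)) = sqrt(-553 + 94597249/465985) = sqrt(-163092456/465985) = 6*I*sqrt(2111073280810)/465985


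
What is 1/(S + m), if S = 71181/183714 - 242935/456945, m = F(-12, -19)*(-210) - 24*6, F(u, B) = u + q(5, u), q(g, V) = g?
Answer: 5596479582/7420124941829 ≈ 0.00075423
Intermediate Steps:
F(u, B) = 5 + u (F(u, B) = u + 5 = 5 + u)
m = 1326 (m = (5 - 12)*(-210) - 24*6 = -7*(-210) - 144 = 1470 - 144 = 1326)
S = -806983903/5596479582 (S = 71181*(1/183714) - 242935*1/456945 = 23727/61238 - 48587/91389 = -806983903/5596479582 ≈ -0.14419)
1/(S + m) = 1/(-806983903/5596479582 + 1326) = 1/(7420124941829/5596479582) = 5596479582/7420124941829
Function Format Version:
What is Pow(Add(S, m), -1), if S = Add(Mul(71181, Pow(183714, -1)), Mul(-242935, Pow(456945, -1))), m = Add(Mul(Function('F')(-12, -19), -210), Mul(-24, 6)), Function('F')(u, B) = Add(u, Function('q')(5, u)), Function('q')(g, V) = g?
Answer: Rational(5596479582, 7420124941829) ≈ 0.00075423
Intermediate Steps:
Function('F')(u, B) = Add(5, u) (Function('F')(u, B) = Add(u, 5) = Add(5, u))
m = 1326 (m = Add(Mul(Add(5, -12), -210), Mul(-24, 6)) = Add(Mul(-7, -210), -144) = Add(1470, -144) = 1326)
S = Rational(-806983903, 5596479582) (S = Add(Mul(71181, Rational(1, 183714)), Mul(-242935, Rational(1, 456945))) = Add(Rational(23727, 61238), Rational(-48587, 91389)) = Rational(-806983903, 5596479582) ≈ -0.14419)
Pow(Add(S, m), -1) = Pow(Add(Rational(-806983903, 5596479582), 1326), -1) = Pow(Rational(7420124941829, 5596479582), -1) = Rational(5596479582, 7420124941829)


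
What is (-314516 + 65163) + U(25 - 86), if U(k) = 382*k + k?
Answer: -272716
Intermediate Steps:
U(k) = 383*k
(-314516 + 65163) + U(25 - 86) = (-314516 + 65163) + 383*(25 - 86) = -249353 + 383*(-61) = -249353 - 23363 = -272716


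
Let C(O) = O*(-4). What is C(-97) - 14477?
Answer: -14089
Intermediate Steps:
C(O) = -4*O
C(-97) - 14477 = -4*(-97) - 14477 = 388 - 14477 = -14089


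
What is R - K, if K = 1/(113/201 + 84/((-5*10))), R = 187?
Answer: 1055404/5617 ≈ 187.89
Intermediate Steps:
K = -5025/5617 (K = 1/(113*(1/201) + 84/(-50)) = 1/(113/201 + 84*(-1/50)) = 1/(113/201 - 42/25) = 1/(-5617/5025) = -5025/5617 ≈ -0.89461)
R - K = 187 - 1*(-5025/5617) = 187 + 5025/5617 = 1055404/5617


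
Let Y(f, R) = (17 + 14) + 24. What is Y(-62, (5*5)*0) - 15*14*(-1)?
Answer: 265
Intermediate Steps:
Y(f, R) = 55 (Y(f, R) = 31 + 24 = 55)
Y(-62, (5*5)*0) - 15*14*(-1) = 55 - 15*14*(-1) = 55 - 210*(-1) = 55 + 210 = 265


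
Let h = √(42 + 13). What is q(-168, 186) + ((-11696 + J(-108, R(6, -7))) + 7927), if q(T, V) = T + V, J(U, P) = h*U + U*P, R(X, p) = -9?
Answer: -2779 - 108*√55 ≈ -3579.9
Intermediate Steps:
h = √55 ≈ 7.4162
J(U, P) = P*U + U*√55 (J(U, P) = √55*U + U*P = U*√55 + P*U = P*U + U*√55)
q(-168, 186) + ((-11696 + J(-108, R(6, -7))) + 7927) = (-168 + 186) + ((-11696 - 108*(-9 + √55)) + 7927) = 18 + ((-11696 + (972 - 108*√55)) + 7927) = 18 + ((-10724 - 108*√55) + 7927) = 18 + (-2797 - 108*√55) = -2779 - 108*√55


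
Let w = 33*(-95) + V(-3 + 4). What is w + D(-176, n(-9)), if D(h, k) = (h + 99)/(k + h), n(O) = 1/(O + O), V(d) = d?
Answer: -9930260/3169 ≈ -3133.6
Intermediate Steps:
n(O) = 1/(2*O)
D(h, k) = (99 + h)/(h + k)
w = -3134 (w = 33*(-95) + (-3 + 4) = -3135 + 1 = -3134)
w + D(-176, n(-9)) = -3134 + (99 - 176)/(-176 + (½)/(-9)) = -3134 - 77/(-176 + (½)*(-⅑)) = -3134 - 77/(-176 - 1/18) = -3134 - 77/(-3169/18) = -3134 - 18/3169*(-77) = -3134 + 1386/3169 = -9930260/3169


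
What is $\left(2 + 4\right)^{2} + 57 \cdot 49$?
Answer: $2829$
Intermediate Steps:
$\left(2 + 4\right)^{2} + 57 \cdot 49 = 6^{2} + 2793 = 36 + 2793 = 2829$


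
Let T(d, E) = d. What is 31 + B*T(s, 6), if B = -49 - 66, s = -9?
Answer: 1066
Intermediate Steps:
B = -115
31 + B*T(s, 6) = 31 - 115*(-9) = 31 + 1035 = 1066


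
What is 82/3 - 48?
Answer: -62/3 ≈ -20.667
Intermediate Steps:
82/3 - 48 = -62/3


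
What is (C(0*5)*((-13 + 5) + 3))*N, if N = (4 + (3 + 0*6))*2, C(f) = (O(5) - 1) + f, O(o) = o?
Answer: -280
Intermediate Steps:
C(f) = 4 + f (C(f) = (5 - 1) + f = 4 + f)
N = 14 (N = (4 + (3 + 0))*2 = (4 + 3)*2 = 7*2 = 14)
(C(0*5)*((-13 + 5) + 3))*N = ((4 + 0*5)*((-13 + 5) + 3))*14 = ((4 + 0)*(-8 + 3))*14 = (4*(-5))*14 = -20*14 = -280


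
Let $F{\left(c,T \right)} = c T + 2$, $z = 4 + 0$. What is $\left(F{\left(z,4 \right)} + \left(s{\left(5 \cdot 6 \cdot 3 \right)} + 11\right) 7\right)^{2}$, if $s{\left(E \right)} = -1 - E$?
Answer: $293764$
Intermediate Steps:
$z = 4$
$F{\left(c,T \right)} = 2 + T c$ ($F{\left(c,T \right)} = T c + 2 = 2 + T c$)
$\left(F{\left(z,4 \right)} + \left(s{\left(5 \cdot 6 \cdot 3 \right)} + 11\right) 7\right)^{2} = \left(\left(2 + 4 \cdot 4\right) + \left(\left(-1 - 5 \cdot 6 \cdot 3\right) + 11\right) 7\right)^{2} = \left(\left(2 + 16\right) + \left(\left(-1 - 30 \cdot 3\right) + 11\right) 7\right)^{2} = \left(18 + \left(\left(-1 - 90\right) + 11\right) 7\right)^{2} = \left(18 + \left(-91 + 11\right) 7\right)^{2} = \left(18 - 560\right)^{2} = \left(-542\right)^{2} = 293764$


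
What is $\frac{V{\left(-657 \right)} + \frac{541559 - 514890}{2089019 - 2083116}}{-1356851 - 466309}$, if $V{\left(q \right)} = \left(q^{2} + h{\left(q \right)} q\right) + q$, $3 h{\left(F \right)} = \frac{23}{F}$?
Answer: $- \frac{954081638}{4035792555} \approx -0.2364$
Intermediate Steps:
$h{\left(F \right)} = \frac{23}{3 F}$ ($h{\left(F \right)} = \frac{23 \frac{1}{F}}{3} = \frac{23}{3 F}$)
$V{\left(q \right)} = \frac{23}{3} + q + q^{2}$ ($V{\left(q \right)} = \left(q^{2} + \frac{23}{3 q} q\right) + q = \left(q^{2} + \frac{23}{3}\right) + q = \left(\frac{23}{3} + q^{2}\right) + q = \frac{23}{3} + q + q^{2}$)
$\frac{V{\left(-657 \right)} + \frac{541559 - 514890}{2089019 - 2083116}}{-1356851 - 466309} = \frac{\left(\frac{23}{3} - 657 + \left(-657\right)^{2}\right) + \frac{541559 - 514890}{2089019 - 2083116}}{-1356851 - 466309} = \frac{\left(\frac{23}{3} - 657 + 431649\right) + \frac{26669}{5903}}{-1823160} = \left(\frac{1292999}{3} + 26669 \cdot \frac{1}{5903}\right) \left(- \frac{1}{1823160}\right) = \left(\frac{1292999}{3} + \frac{26669}{5903}\right) \left(- \frac{1}{1823160}\right) = \frac{7632653104}{17709} \left(- \frac{1}{1823160}\right) = - \frac{954081638}{4035792555}$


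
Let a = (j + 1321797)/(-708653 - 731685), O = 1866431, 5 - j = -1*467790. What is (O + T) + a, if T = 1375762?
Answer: 2334925995821/720169 ≈ 3.2422e+6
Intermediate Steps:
j = 467795 (j = 5 - (-1)*467790 = 5 - 1*(-467790) = 5 + 467790 = 467795)
a = -894796/720169 (a = (467795 + 1321797)/(-708653 - 731685) = 1789592/(-1440338) = 1789592*(-1/1440338) = -894796/720169 ≈ -1.2425)
(O + T) + a = (1866431 + 1375762) - 894796/720169 = 3242193 - 894796/720169 = 2334925995821/720169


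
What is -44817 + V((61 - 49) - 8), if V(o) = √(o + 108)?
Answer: -44817 + 4*√7 ≈ -44806.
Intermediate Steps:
V(o) = √(108 + o)
-44817 + V((61 - 49) - 8) = -44817 + √(108 + ((61 - 49) - 8)) = -44817 + √(108 + (12 - 8)) = -44817 + √(108 + 4) = -44817 + √112 = -44817 + 4*√7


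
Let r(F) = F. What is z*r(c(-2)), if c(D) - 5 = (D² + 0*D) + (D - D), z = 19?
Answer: 171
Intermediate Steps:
c(D) = 5 + D² (c(D) = 5 + ((D² + 0*D) + (D - D)) = 5 + ((D² + 0) + 0) = 5 + (D² + 0) = 5 + D²)
z*r(c(-2)) = 19*(5 + (-2)²) = 19*(5 + 4) = 19*9 = 171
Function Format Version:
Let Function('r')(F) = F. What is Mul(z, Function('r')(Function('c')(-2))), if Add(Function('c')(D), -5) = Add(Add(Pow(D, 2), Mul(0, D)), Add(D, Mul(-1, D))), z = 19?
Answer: 171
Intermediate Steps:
Function('c')(D) = Add(5, Pow(D, 2)) (Function('c')(D) = Add(5, Add(Add(Pow(D, 2), Mul(0, D)), Add(D, Mul(-1, D)))) = Add(5, Add(Add(Pow(D, 2), 0), 0)) = Add(5, Add(Pow(D, 2), 0)) = Add(5, Pow(D, 2)))
Mul(z, Function('r')(Function('c')(-2))) = Mul(19, Add(5, Pow(-2, 2))) = Mul(19, Add(5, 4)) = Mul(19, 9) = 171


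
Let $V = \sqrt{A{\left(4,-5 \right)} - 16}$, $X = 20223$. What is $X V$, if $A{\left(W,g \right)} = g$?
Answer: $20223 i \sqrt{21} \approx 92673.0 i$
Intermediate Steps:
$V = i \sqrt{21}$ ($V = \sqrt{-5 - 16} = \sqrt{-21} = i \sqrt{21} \approx 4.5826 i$)
$X V = 20223 i \sqrt{21}$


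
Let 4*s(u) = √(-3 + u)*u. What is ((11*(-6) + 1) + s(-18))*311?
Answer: -20215 - 2799*I*√21/2 ≈ -20215.0 - 6413.3*I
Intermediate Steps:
s(u) = u*√(-3 + u)/4 (s(u) = (√(-3 + u)*u)/4 = (u*√(-3 + u))/4 = u*√(-3 + u)/4)
((11*(-6) + 1) + s(-18))*311 = ((11*(-6) + 1) + (¼)*(-18)*√(-3 - 18))*311 = ((-66 + 1) + (¼)*(-18)*√(-21))*311 = (-65 + (¼)*(-18)*(I*√21))*311 = (-65 - 9*I*√21/2)*311 = -20215 - 2799*I*√21/2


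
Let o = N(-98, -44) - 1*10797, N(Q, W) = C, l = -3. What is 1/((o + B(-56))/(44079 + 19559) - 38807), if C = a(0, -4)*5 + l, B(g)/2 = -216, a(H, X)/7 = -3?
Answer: -63638/2469611203 ≈ -2.5768e-5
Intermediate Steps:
a(H, X) = -21 (a(H, X) = 7*(-3) = -21)
B(g) = -432 (B(g) = 2*(-216) = -432)
C = -108 (C = -21*5 - 3 = -105 - 3 = -108)
N(Q, W) = -108
o = -10905 (o = -108 - 1*10797 = -108 - 10797 = -10905)
1/((o + B(-56))/(44079 + 19559) - 38807) = 1/((-10905 - 432)/(44079 + 19559) - 38807) = 1/(-11337/63638 - 38807) = 1/(-2469611203/63638) = -63638/2469611203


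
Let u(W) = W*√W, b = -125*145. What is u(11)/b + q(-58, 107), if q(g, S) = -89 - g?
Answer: -31 - 11*√11/18125 ≈ -31.002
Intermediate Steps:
b = -18125
u(W) = W^(3/2)
u(11)/b + q(-58, 107) = 11^(3/2)/(-18125) + (-89 - 1*(-58)) = (11*√11)*(-1/18125) + (-89 + 58) = -11*√11/18125 - 31 = -31 - 11*√11/18125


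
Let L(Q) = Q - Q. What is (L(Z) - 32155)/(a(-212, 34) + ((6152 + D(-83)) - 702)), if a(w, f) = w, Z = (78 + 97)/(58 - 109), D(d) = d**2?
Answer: -32155/12127 ≈ -2.6515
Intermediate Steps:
Z = -175/51 (Z = 175/(-51) = 175*(-1/51) = -175/51 ≈ -3.4314)
L(Q) = 0
(L(Z) - 32155)/(a(-212, 34) + ((6152 + D(-83)) - 702)) = (0 - 32155)/(-212 + ((6152 + (-83)**2) - 702)) = -32155/(-212 + ((6152 + 6889) - 702)) = -32155/(-212 + (13041 - 702)) = -32155/(-212 + 12339) = -32155/12127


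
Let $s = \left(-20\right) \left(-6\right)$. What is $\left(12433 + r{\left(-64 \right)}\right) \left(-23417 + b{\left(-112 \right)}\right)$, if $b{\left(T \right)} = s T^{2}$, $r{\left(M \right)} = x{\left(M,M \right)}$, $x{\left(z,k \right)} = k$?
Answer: $18329163447$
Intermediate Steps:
$s = 120$
$r{\left(M \right)} = M$
$b{\left(T \right)} = 120 T^{2}$
$\left(12433 + r{\left(-64 \right)}\right) \left(-23417 + b{\left(-112 \right)}\right) = \left(12433 - 64\right) \left(-23417 + 120 \left(-112\right)^{2}\right) = 12369 \left(-23417 + 120 \cdot 12544\right) = 12369 \left(-23417 + 1505280\right) = 12369 \cdot 1481863 = 18329163447$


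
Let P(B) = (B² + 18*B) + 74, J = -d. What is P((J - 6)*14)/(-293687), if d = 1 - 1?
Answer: -5618/293687 ≈ -0.019129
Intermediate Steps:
d = 0
J = 0 (J = -1*0 = 0)
P(B) = 74 + B² + 18*B
P((J - 6)*14)/(-293687) = (74 + ((0 - 6)*14)² + 18*((0 - 6)*14))/(-293687) = (74 + (-6*14)² + 18*(-6*14))*(-1/293687) = (74 + (-84)² + 18*(-84))*(-1/293687) = (74 + 7056 - 1512)*(-1/293687) = 5618*(-1/293687) = -5618/293687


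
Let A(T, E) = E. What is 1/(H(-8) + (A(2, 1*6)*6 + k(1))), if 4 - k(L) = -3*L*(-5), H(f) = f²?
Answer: 1/89 ≈ 0.011236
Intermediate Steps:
k(L) = 4 - 15*L (k(L) = 4 - (-3*L)*(-5) = 4 - 15*L)
1/(H(-8) + (A(2, 1*6)*6 + k(1))) = 1/((-8)² + ((1*6)*6 + (4 - 15*1))) = 1/(64 + (6*6 + (4 - 15))) = 1/(64 + (36 - 11)) = 1/(64 + 25) = 1/89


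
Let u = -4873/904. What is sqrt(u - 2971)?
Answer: I*sqrt(608088482)/452 ≈ 54.556*I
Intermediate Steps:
u = -4873/904 (u = -4873*1/904 = -4873/904 ≈ -5.3905)
sqrt(u - 2971) = sqrt(-4873/904 - 2971) = sqrt(-2690657/904) = I*sqrt(608088482)/452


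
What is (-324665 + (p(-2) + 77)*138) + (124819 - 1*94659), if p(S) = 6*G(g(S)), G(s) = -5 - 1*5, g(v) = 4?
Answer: -292159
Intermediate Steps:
G(s) = -10 (G(s) = -5 - 5 = -10)
p(S) = -60 (p(S) = 6*(-10) = -60)
(-324665 + (p(-2) + 77)*138) + (124819 - 1*94659) = (-324665 + (-60 + 77)*138) + (124819 - 1*94659) = (-324665 + 17*138) + (124819 - 94659) = (-324665 + 2346) + 30160 = -322319 + 30160 = -292159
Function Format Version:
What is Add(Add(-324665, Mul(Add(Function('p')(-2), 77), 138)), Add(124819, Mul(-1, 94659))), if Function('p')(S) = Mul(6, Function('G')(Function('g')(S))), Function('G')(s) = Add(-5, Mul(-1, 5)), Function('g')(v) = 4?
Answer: -292159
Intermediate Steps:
Function('G')(s) = -10 (Function('G')(s) = Add(-5, -5) = -10)
Function('p')(S) = -60 (Function('p')(S) = Mul(6, -10) = -60)
Add(Add(-324665, Mul(Add(Function('p')(-2), 77), 138)), Add(124819, Mul(-1, 94659))) = Add(Add(-324665, Mul(Add(-60, 77), 138)), Add(124819, Mul(-1, 94659))) = Add(Add(-324665, Mul(17, 138)), Add(124819, -94659)) = Add(Add(-324665, 2346), 30160) = Add(-322319, 30160) = -292159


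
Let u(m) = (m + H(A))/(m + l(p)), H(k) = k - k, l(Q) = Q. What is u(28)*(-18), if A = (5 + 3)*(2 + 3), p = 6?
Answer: -252/17 ≈ -14.824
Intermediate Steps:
A = 40 (A = 8*5 = 40)
H(k) = 0
u(m) = m/(6 + m) (u(m) = (m + 0)/(m + 6) = m/(6 + m))
u(28)*(-18) = (28/(6 + 28))*(-18) = (28/34)*(-18) = (28*(1/34))*(-18) = (14/17)*(-18) = -252/17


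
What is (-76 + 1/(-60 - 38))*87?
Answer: -648063/98 ≈ -6612.9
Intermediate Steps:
(-76 + 1/(-60 - 38))*87 = (-76 + 1/(-98))*87 = (-76 - 1/98)*87 = -7449/98*87 = -648063/98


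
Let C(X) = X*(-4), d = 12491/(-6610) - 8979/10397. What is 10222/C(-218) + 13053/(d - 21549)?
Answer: 7178920149453257/645771092718892 ≈ 11.117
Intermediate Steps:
d = -189220117/68724170 (d = 12491*(-1/6610) - 8979*1/10397 = -12491/6610 - 8979/10397 = -189220117/68724170 ≈ -2.7533)
C(X) = -4*X
10222/C(-218) + 13053/(d - 21549) = 10222/((-4*(-218))) + 13053/(-189220117/68724170 - 21549) = 10222/872 + 13053/(-1481126359447/68724170) = 10222*(1/872) + 13053*(-68724170/1481126359447) = 5111/436 - 897056591010/1481126359447 = 7178920149453257/645771092718892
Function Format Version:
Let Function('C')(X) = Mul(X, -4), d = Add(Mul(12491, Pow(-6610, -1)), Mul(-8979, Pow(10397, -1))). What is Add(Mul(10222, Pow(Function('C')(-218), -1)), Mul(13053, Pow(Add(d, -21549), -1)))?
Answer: Rational(7178920149453257, 645771092718892) ≈ 11.117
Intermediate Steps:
d = Rational(-189220117, 68724170) (d = Add(Mul(12491, Rational(-1, 6610)), Mul(-8979, Rational(1, 10397))) = Add(Rational(-12491, 6610), Rational(-8979, 10397)) = Rational(-189220117, 68724170) ≈ -2.7533)
Function('C')(X) = Mul(-4, X)
Add(Mul(10222, Pow(Function('C')(-218), -1)), Mul(13053, Pow(Add(d, -21549), -1))) = Add(Mul(10222, Pow(Mul(-4, -218), -1)), Mul(13053, Pow(Add(Rational(-189220117, 68724170), -21549), -1))) = Add(Mul(10222, Pow(872, -1)), Mul(13053, Pow(Rational(-1481126359447, 68724170), -1))) = Add(Mul(10222, Rational(1, 872)), Mul(13053, Rational(-68724170, 1481126359447))) = Add(Rational(5111, 436), Rational(-897056591010, 1481126359447)) = Rational(7178920149453257, 645771092718892)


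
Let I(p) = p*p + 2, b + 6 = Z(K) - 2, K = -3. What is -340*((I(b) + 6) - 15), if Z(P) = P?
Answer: -38760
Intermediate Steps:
b = -11 (b = -6 + (-3 - 2) = -6 - 5 = -11)
I(p) = 2 + p**2 (I(p) = p**2 + 2 = 2 + p**2)
-340*((I(b) + 6) - 15) = -340*(((2 + (-11)**2) + 6) - 15) = -340*(((2 + 121) + 6) - 15) = -340*((123 + 6) - 15) = -340*(129 - 15) = -340*114 = -38760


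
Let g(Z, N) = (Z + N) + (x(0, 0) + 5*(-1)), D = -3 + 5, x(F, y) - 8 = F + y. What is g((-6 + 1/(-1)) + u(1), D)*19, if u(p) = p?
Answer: -19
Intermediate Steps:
x(F, y) = 8 + F + y (x(F, y) = 8 + (F + y) = 8 + F + y)
D = 2
g(Z, N) = 3 + N + Z (g(Z, N) = (Z + N) + ((8 + 0 + 0) + 5*(-1)) = (N + Z) + (8 - 5) = (N + Z) + 3 = 3 + N + Z)
g((-6 + 1/(-1)) + u(1), D)*19 = (3 + 2 + ((-6 + 1/(-1)) + 1))*19 = (3 + 2 + ((-6 - 1) + 1))*19 = (3 + 2 + (-7 + 1))*19 = (3 + 2 - 6)*19 = -1*19 = -19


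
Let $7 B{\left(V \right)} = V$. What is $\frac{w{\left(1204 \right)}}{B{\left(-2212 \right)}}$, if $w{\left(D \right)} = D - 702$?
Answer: $- \frac{251}{158} \approx -1.5886$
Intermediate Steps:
$B{\left(V \right)} = \frac{V}{7}$
$w{\left(D \right)} = -702 + D$
$\frac{w{\left(1204 \right)}}{B{\left(-2212 \right)}} = \frac{-702 + 1204}{\frac{1}{7} \left(-2212\right)} = \frac{502}{-316} = 502 \left(- \frac{1}{316}\right) = - \frac{251}{158}$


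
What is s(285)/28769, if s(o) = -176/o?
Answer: -176/8199165 ≈ -2.1466e-5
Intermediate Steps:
s(285)/28769 = -176/285/28769 = -176*1/285*(1/28769) = -176/285*1/28769 = -176/8199165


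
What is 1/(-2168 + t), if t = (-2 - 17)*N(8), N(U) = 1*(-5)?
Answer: -1/2073 ≈ -0.00048239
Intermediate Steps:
N(U) = -5
t = 95 (t = (-2 - 17)*(-5) = -19*(-5) = 95)
1/(-2168 + t) = 1/(-2168 + 95) = 1/(-2073) = -1/2073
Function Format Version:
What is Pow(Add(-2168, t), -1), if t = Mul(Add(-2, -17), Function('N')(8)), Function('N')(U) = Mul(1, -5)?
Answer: Rational(-1, 2073) ≈ -0.00048239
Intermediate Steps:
Function('N')(U) = -5
t = 95 (t = Mul(Add(-2, -17), -5) = Mul(-19, -5) = 95)
Pow(Add(-2168, t), -1) = Pow(Add(-2168, 95), -1) = Pow(-2073, -1) = Rational(-1, 2073)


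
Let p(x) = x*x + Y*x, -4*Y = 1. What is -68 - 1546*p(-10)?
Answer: -158533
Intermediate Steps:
Y = -¼ (Y = -¼*1 = -¼ ≈ -0.25000)
p(x) = x² - x/4 (p(x) = x*x - x/4 = x² - x/4)
-68 - 1546*p(-10) = -68 - (-15460)*(-¼ - 10) = -68 - (-15460)*(-41)/4 = -68 - 1546*205/2 = -68 - 158465 = -158533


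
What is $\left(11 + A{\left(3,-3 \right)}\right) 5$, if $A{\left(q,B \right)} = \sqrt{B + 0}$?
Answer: $55 + 5 i \sqrt{3} \approx 55.0 + 8.6602 i$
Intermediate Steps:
$A{\left(q,B \right)} = \sqrt{B}$
$\left(11 + A{\left(3,-3 \right)}\right) 5 = \left(11 + \sqrt{-3}\right) 5 = \left(11 + i \sqrt{3}\right) 5 = 55 + 5 i \sqrt{3}$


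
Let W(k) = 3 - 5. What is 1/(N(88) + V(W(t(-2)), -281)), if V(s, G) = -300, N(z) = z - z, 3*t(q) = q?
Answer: -1/300 ≈ -0.0033333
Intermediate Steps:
t(q) = q/3
W(k) = -2
N(z) = 0
1/(N(88) + V(W(t(-2)), -281)) = 1/(0 - 300) = 1/(-300) = -1/300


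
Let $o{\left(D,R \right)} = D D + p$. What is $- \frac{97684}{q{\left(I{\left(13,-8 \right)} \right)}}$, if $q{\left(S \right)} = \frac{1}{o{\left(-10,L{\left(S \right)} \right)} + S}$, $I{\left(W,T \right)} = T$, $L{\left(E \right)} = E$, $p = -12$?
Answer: $-7814720$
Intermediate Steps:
$o{\left(D,R \right)} = -12 + D^{2}$ ($o{\left(D,R \right)} = D D - 12 = D^{2} - 12 = -12 + D^{2}$)
$q{\left(S \right)} = \frac{1}{88 + S}$ ($q{\left(S \right)} = \frac{1}{\left(-12 + \left(-10\right)^{2}\right) + S} = \frac{1}{\left(-12 + 100\right) + S} = \frac{1}{88 + S}$)
$- \frac{97684}{q{\left(I{\left(13,-8 \right)} \right)}} = - \frac{97684}{\frac{1}{88 - 8}} = - \frac{97684}{\frac{1}{80}} = - 97684 \frac{1}{\frac{1}{80}} = \left(-97684\right) 80 = -7814720$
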